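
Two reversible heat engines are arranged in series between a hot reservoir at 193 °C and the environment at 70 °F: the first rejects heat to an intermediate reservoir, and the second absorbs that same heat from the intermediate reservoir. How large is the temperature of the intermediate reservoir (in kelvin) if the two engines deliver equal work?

T_m ≈ 380 K

T_H = 193 °C → 193 + 273.15 = 466.15 K.
T_C = 70 °F → (70 − 32) × 5/9 = 21.11 °C = 294.26 K.
For reversible stages Q_m = Q_H·(T_m/T_H). Setting W₁ = Q_H(1 − T_m/T_H) equal to W₂ = Q_m(1 − T_C/T_m) = Q_H·(T_m − T_C)/T_H gives T_H − T_m = T_m − T_C, so T_m = (T_H + T_C)/2 = (466.15 + 294.26)/2 = 380 K.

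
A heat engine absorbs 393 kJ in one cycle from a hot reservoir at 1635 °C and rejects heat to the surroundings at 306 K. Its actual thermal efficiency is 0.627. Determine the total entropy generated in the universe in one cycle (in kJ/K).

T_H = 1635 °C → 1635 + 273.15 = 1908.15 K.
W = η·Q_H = 0.627 × 393 = 246.4 kJ, so Q_C = Q_H − W = 146.6 kJ.
Entropy balance on the reservoirs: −Q_H/T_H = -0.2060 kJ/K, +Q_C/T_C = 0.4790 kJ/K.
ΔS_univ = −Q_H/T_H + Q_C/T_C = 0.2731 kJ/K (> 0, since η = 0.627 < η_Carnot = 0.840).

ΔS_univ ≈ 0.2731 kJ/K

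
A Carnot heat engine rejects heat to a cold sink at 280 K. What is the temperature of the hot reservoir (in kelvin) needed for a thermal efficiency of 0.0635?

T_H ≈ 299 K

From η = 1 − T_C/T_H, solving for T_H gives T_H = T_C/(1 − η) = 280.00/(1 − 0.0635) = 299 K.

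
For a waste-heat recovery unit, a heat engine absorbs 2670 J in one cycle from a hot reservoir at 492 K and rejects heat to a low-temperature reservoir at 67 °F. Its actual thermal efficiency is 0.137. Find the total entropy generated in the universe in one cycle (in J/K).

ΔS_univ ≈ 2.448 J/K

T_C = 67 °F → (67 − 32) × 5/9 = 19.44 °C = 292.59 K.
W = η·Q_H = 0.137 × 2670 = 365.8 J, so Q_C = Q_H − W = 2304 J.
Reservoir entropy changes: ΔS_H = −Q_H/T_H = −2670/492.00 = -5.427 J/K and ΔS_C = +Q_C/T_C = 2304/292.59 = 7.875 J/K.
ΔS_univ = −Q_H/T_H + Q_C/T_C = 2.448 J/K (> 0, since η = 0.137 < η_Carnot = 0.405).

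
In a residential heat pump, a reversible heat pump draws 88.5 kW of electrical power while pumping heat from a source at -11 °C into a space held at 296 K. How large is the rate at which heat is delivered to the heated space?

T_C = -11 °C → -11 + 273.15 = 262.15 K.
For a reversible heat pump, COP_HP = T_H/(T_H − T_C) = 296.00/33.85 = 8.7445.
Q_H = COP_HP · W = 8.7445 × 88.5 = 774 kW.

Q̇_H ≈ 774 kW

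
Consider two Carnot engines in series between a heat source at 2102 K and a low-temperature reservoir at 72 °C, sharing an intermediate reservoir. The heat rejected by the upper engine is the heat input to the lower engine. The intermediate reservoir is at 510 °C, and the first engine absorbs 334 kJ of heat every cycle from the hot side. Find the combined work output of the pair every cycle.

T_C = 72 °C → 72 + 273.15 = 345.15 K.
Two reversible stages in series are equivalent to a single Carnot engine between T_H and T_C, so η_total = 1 − T_C/T_H = 1 − 345.15/2102.00 = 0.8358.
W_total = η_total · Q_H = 0.8358 × 334 = 279 kJ.

W_total ≈ 279 kJ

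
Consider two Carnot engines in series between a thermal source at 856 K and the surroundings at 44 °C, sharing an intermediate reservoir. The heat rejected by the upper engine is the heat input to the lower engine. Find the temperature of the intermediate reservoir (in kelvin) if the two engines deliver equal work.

T_C = 44 °C → 44 + 273.15 = 317.15 K.
For reversible stages Q_m = Q_H·(T_m/T_H). Setting W₁ = Q_H(1 − T_m/T_H) equal to W₂ = Q_m(1 − T_C/T_m) = Q_H·(T_m − T_C)/T_H gives T_H − T_m = T_m − T_C, so T_m = (T_H + T_C)/2 = (856.00 + 317.15)/2 = 586.6 K.

T_m ≈ 586.6 K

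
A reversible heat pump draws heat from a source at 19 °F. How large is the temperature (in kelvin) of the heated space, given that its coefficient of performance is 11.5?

T_H ≈ 291.3 K

T_C = 19 °F → (19 − 32) × 5/9 = -7.22 °C = 265.93 K.
COP_HP = T_H/(T_H − T_C) ⇒ T_H = T_C·COP_HP/(COP_HP − 1) = 265.93 × 11.5/(11.5 − 1) = 291.3 K.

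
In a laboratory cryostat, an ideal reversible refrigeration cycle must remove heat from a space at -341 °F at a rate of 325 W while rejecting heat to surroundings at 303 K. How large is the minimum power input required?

Ẇ_in ≈ 1169 W

T_C = -341 °F → (-341 − 32) × 5/9 = -207.22 °C = 65.93 K.
The reversible coefficient of performance is COP_R = T_C/(T_H − T_C) = 65.93/237.07 = 0.2781.
W = Q_C/COP_R = 325/0.2781 = 1169 W.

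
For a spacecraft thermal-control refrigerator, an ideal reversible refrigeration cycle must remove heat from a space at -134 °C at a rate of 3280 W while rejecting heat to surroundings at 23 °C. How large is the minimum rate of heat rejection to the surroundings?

T_H = 23 °C → 23 + 273.15 = 296.15 K.
T_C = -134 °C → -134 + 273.15 = 139.15 K.
For a reversible cycle Q_H/Q_C = T_H/T_C, so Q_H = Q_C·T_H/T_C = 3280 × 296.15/139.15 = 6980 W.

Q̇_H ≈ 6980 W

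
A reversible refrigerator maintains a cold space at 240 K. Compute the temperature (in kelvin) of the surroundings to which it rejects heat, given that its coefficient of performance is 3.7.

COP_R = T_C/(T_H − T_C) ⇒ T_H = T_C·(1 + 1/COP_R) = 240.00 × (1 + 1/3.7) = 304.9 K.

T_H ≈ 304.9 K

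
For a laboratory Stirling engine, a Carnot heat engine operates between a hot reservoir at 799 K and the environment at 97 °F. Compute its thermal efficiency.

T_C = 97 °F → (97 − 32) × 5/9 = 36.11 °C = 309.26 K.
For a reversible engine, η = 1 − T_C/T_H = 1 − 309.26/799.00 = 0.613.

η ≈ 0.613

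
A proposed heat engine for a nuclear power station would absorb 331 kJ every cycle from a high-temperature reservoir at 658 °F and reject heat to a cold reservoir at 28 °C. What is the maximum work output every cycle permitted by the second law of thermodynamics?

W_max ≈ 170 kJ

T_H = 658 °F → (658 − 32) × 5/9 = 347.78 °C = 620.93 K.
T_C = 28 °C → 28 + 273.15 = 301.15 K.
The upper bound on efficiency is η_max = 1 − T_C/T_H = 1 − 301.15/620.93 = 0.5150.
W_max = η_max · Q_H = 0.5150 × 331 = 170 kJ.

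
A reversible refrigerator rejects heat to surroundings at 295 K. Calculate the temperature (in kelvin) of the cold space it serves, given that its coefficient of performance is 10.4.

COP_R = T_C/(T_H − T_C) ⇒ T_C = T_H·COP_R/(1 + COP_R) = 295.00 × 10.4/(1 + 10.4) = 269 K.

T_C ≈ 269 K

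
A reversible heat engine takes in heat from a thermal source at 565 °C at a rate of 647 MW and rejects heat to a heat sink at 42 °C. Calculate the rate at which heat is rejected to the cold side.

Q̇_C ≈ 243.3 MW

T_H = 565 °C → 565 + 273.15 = 838.15 K.
T_C = 42 °C → 42 + 273.15 = 315.15 K.
The Carnot efficiency is η = 1 − T_C/T_H = 1 − 315.15/838.15 = 0.6240.
For a reversible cycle Q_C/Q_H = T_C/T_H, so Q_C = 647 × 315.15/838.15 = 243.3 MW.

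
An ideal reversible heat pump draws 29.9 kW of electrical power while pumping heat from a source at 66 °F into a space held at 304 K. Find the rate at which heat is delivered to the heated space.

T_C = 66 °F → (66 − 32) × 5/9 = 18.89 °C = 292.04 K.
COP_HP = T_H/(T_H − T_C) = 304.00/11.96 = 25.4157.
Q_H = COP_HP · W = 25.4157 × 29.9 = 759.9 kW.

Q̇_H ≈ 759.9 kW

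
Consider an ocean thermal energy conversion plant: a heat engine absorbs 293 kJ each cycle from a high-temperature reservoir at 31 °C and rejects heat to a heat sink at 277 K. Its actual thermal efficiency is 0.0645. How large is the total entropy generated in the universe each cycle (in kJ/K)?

T_H = 31 °C → 31 + 273.15 = 304.15 K.
W = η·Q_H = 0.0645 × 293 = 18.90 kJ, so Q_C = Q_H − W = 274.1 kJ.
The hot reservoir loses entropy Q_H/T_H = 293/304.15 = 0.9633 kJ/K; the cold reservoir gains Q_C/T_C = 274.1/277.00 = 0.9895 kJ/K.
ΔS_univ = −Q_H/T_H + Q_C/T_C = 0.02620 kJ/K (> 0, since η = 0.0645 < η_Carnot = 0.089).

ΔS_univ ≈ 0.02620 kJ/K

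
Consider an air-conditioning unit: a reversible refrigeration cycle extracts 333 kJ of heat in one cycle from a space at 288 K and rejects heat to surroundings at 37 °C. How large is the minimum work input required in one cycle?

W_in ≈ 25.6 kJ

T_H = 37 °C → 37 + 273.15 = 310.15 K.
Carnot COP: COP_R = T_C/(T_H − T_C) = 288.00/22.15 = 13.0023.
W = Q_C/COP_R = 333/13.0023 = 25.6 kJ.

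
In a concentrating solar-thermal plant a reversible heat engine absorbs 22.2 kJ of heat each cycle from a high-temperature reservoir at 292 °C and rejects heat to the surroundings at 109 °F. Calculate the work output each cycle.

T_H = 292 °C → 292 + 273.15 = 565.15 K.
T_C = 109 °F → (109 − 32) × 5/9 = 42.78 °C = 315.93 K.
For a reversible engine, η = 1 − T_C/T_H = 1 − 315.93/565.15 = 0.4410.
W = η·Q_H = 0.4410 × 22.2 = 9.790 kJ.

W ≈ 9.790 kJ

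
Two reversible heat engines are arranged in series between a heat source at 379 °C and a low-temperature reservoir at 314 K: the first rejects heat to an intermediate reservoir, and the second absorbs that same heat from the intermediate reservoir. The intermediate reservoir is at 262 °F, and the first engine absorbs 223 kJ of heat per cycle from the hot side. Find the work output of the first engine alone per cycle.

T_H = 379 °C → 379 + 273.15 = 652.15 K.
T_m = 262 °F → (262 − 32) × 5/9 = 127.78 °C = 400.93 K.
First-stage efficiency η₁ = 1 − T_m/T_H = 1 − 400.93/652.15 = 0.3852.
W₁ = η₁·Q_H = 0.3852 × 223 = 85.90 kJ.

W₁ ≈ 85.90 kJ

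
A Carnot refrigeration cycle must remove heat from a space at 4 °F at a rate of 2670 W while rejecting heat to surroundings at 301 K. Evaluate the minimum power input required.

T_C = 4 °F → (4 − 32) × 5/9 = -15.56 °C = 257.59 K.
For a reversible refrigerator, COP_R = T_C/(T_H − T_C) = 257.59/43.41 = 5.9346.
W = Q_C/COP_R = 2670/5.9346 = 450 W.

Ẇ_in ≈ 450 W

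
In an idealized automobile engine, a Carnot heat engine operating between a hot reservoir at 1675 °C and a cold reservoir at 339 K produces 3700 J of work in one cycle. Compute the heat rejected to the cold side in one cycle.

T_H = 1675 °C → 1675 + 273.15 = 1948.15 K.
For a reversible engine, η = 1 − T_C/T_H = 1 − 339.00/1948.15 = 0.8260.
Since Q_C/Q_H = T_C/T_H and Q_H = W/η, Q_C = W·T_C/(T_H − T_C) = 3700 × 339.00/1609.15 = 779 J.

Q_C ≈ 779 J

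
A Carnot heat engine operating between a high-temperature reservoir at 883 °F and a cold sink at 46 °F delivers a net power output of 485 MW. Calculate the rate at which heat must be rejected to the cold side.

Q̇_C ≈ 293 MW

T_H = 883 °F → (883 − 32) × 5/9 = 472.78 °C = 745.93 K.
T_C = 46 °F → (46 − 32) × 5/9 = 7.78 °C = 280.93 K.
η_rev = 1 − T_C/T_H = 1 − 280.93/745.93 = 0.6234.
Since Q_C/Q_H = T_C/T_H and Q_H = W/η, Q_C = W·T_C/(T_H − T_C) = 485 × 280.93/465.00 = 293 MW.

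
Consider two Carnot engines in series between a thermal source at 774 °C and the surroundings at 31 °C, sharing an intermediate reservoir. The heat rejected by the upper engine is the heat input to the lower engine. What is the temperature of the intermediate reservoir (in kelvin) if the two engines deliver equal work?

T_m ≈ 676 K

T_H = 774 °C → 774 + 273.15 = 1047.15 K.
T_C = 31 °C → 31 + 273.15 = 304.15 K.
For reversible stages Q_m = Q_H·(T_m/T_H). Setting W₁ = Q_H(1 − T_m/T_H) equal to W₂ = Q_m(1 − T_C/T_m) = Q_H·(T_m − T_C)/T_H gives T_H − T_m = T_m − T_C, so T_m = (T_H + T_C)/2 = (1047.15 + 304.15)/2 = 676 K.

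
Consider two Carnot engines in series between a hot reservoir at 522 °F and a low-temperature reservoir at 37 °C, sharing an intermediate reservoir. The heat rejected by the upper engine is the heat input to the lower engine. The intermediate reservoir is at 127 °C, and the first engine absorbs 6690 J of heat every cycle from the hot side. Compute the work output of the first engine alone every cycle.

T_H = 522 °F → (522 − 32) × 5/9 = 272.22 °C = 545.37 K.
T_C = 37 °C → 37 + 273.15 = 310.15 K.
T_m = 127 °C → 127 + 273.15 = 400.15 K.
First-stage efficiency η₁ = 1 − T_m/T_H = 1 − 400.15/545.37 = 0.2663.
W₁ = η₁·Q_H = 0.2663 × 6690 = 1780 J.

W₁ ≈ 1780 J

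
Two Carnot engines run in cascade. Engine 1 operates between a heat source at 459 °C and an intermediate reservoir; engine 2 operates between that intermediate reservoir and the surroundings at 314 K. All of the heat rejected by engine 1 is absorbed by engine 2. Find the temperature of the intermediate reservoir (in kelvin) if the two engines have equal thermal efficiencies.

T_m ≈ 479 K

T_H = 459 °C → 459 + 273.15 = 732.15 K.
Equal efficiencies require 1 − T_m/T_H = 1 − T_C/T_m, i.e. T_m/T_H = T_C/T_m, so T_m = √(T_H·T_C) = √(732.15 × 314.00) = 479 K.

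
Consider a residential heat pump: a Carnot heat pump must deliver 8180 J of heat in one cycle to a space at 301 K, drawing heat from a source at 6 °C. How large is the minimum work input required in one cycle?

W_in ≈ 593.8 J

T_C = 6 °C → 6 + 273.15 = 279.15 K.
Reversible heating COP: COP_HP = T_H/(T_H − T_C) = 301.00/21.85 = 13.7757.
W = Q_H/COP_HP = 8180/13.7757 = 593.8 J.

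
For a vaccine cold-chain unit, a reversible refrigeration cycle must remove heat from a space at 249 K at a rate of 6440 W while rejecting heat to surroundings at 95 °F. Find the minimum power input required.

T_H = 95 °F → (95 − 32) × 5/9 = 35.00 °C = 308.15 K.
Carnot COP: COP_R = T_C/(T_H − T_C) = 249.00/59.15 = 4.2096.
W = Q_C/COP_R = 6440/4.2096 = 1530 W.

Ẇ_in ≈ 1530 W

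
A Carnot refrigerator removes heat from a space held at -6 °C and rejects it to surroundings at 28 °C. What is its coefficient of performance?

T_H = 28 °C → 28 + 273.15 = 301.15 K.
T_C = -6 °C → -6 + 273.15 = 267.15 K.
For a reversible refrigerator, COP_R = T_C/(T_H − T_C) = 267.15/(301.15 − 267.15) = 7.857.

COP_R ≈ 7.857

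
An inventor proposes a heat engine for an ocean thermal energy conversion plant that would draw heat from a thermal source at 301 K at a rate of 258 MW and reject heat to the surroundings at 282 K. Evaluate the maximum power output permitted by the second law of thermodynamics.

The upper bound on efficiency is η_max = 1 − T_C/T_H = 1 − 282.00/301.00 = 0.0631.
W_max = η_max · Q_H = 0.0631 × 258 = 16.3 MW.

Ẇ_max ≈ 16.3 MW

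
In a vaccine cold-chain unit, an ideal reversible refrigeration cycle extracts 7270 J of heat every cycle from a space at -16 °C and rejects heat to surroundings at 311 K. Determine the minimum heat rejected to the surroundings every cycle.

Q_H ≈ 8792 J

T_C = -16 °C → -16 + 273.15 = 257.15 K.
For a reversible cycle Q_H/Q_C = T_H/T_C, so Q_H = Q_C·T_H/T_C = 7270 × 311.00/257.15 = 8792 J.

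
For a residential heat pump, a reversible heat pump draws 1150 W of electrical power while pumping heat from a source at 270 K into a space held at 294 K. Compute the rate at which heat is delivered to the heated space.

Reversible heating COP: COP_HP = T_H/(T_H − T_C) = 294.00/24.00 = 12.2500.
Q_H = COP_HP · W = 12.2500 × 1150 = 14100 W.

Q̇_H ≈ 14100 W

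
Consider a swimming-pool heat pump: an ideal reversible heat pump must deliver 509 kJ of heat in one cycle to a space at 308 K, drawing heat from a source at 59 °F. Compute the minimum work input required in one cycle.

T_C = 59 °F → (59 − 32) × 5/9 = 15.00 °C = 288.15 K.
The Carnot heat-pump COP is COP_HP = T_H/(T_H − T_C) = 308.00/19.85 = 15.5164.
W = Q_H/COP_HP = 509/15.5164 = 32.8 kJ.

W_in ≈ 32.8 kJ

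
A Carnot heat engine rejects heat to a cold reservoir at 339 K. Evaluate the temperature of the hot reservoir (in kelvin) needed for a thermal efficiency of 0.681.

From η = 1 − T_C/T_H, solving for T_H gives T_H = T_C/(1 − η) = 339.00/(1 − 0.681) = 1060 K.

T_H ≈ 1060 K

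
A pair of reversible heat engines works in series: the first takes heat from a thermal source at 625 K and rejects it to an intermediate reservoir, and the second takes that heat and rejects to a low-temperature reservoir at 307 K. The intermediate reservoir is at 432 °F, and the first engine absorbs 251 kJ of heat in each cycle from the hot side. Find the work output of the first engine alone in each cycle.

T_m = 432 °F → (432 − 32) × 5/9 = 222.22 °C = 495.37 K.
First-stage efficiency η₁ = 1 − T_m/T_H = 1 − 495.37/625.00 = 0.2074.
W₁ = η₁·Q_H = 0.2074 × 251 = 52.06 kJ.

W₁ ≈ 52.06 kJ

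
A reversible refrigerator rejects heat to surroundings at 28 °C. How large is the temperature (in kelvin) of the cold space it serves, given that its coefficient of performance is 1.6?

T_C ≈ 185 K

T_H = 28 °C → 28 + 273.15 = 301.15 K.
COP_R = T_C/(T_H − T_C) ⇒ T_C = T_H·COP_R/(1 + COP_R) = 301.15 × 1.6/(1 + 1.6) = 185 K.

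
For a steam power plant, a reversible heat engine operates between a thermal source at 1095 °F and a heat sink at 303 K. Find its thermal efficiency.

η ≈ 0.649

T_H = 1095 °F → (1095 − 32) × 5/9 = 590.56 °C = 863.71 K.
Carnot efficiency: η = 1 − T_C/T_H = 1 − 303.00/863.71 = 0.649.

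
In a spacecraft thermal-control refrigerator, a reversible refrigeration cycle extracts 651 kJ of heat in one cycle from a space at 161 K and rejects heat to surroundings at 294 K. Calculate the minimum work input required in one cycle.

W_in ≈ 538 kJ

For a reversible refrigerator, COP_R = T_C/(T_H − T_C) = 161.00/133.00 = 1.2105.
W = Q_C/COP_R = 651/1.2105 = 538 kJ.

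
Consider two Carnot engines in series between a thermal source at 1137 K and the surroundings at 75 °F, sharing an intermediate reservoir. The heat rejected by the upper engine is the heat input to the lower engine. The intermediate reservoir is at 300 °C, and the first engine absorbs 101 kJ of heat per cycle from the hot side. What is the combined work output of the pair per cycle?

T_C = 75 °F → (75 − 32) × 5/9 = 23.89 °C = 297.04 K.
Two reversible stages in series are equivalent to a single Carnot engine between T_H and T_C, so η_total = 1 − T_C/T_H = 1 − 297.04/1137.00 = 0.7388.
W_total = η_total · Q_H = 0.7388 × 101 = 74.61 kJ.

W_total ≈ 74.61 kJ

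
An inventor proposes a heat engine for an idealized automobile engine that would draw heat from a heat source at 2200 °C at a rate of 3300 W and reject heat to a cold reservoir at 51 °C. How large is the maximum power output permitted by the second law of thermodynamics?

T_H = 2200 °C → 2200 + 273.15 = 2473.15 K.
T_C = 51 °C → 51 + 273.15 = 324.15 K.
The second-law ceiling is the Carnot efficiency, η_max = 1 − T_C/T_H = 1 − 324.15/2473.15 = 0.8689.
W_max = η_max · Q_H = 0.8689 × 3300 = 2867 W.

Ẇ_max ≈ 2867 W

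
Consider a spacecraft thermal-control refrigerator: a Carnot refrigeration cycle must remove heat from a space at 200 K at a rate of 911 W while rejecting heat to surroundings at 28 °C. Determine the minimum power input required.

T_H = 28 °C → 28 + 273.15 = 301.15 K.
For a reversible refrigerator, COP_R = T_C/(T_H − T_C) = 200.00/101.15 = 1.9773.
W = Q_C/COP_R = 911/1.9773 = 460.7 W.

Ẇ_in ≈ 460.7 W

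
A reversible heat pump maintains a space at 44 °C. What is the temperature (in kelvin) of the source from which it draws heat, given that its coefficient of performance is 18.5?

T_C ≈ 300 K

T_H = 44 °C → 44 + 273.15 = 317.15 K.
COP_HP = T_H/(T_H − T_C) ⇒ T_C = T_H·(COP_HP − 1)/COP_HP = 317.15 × (18.5 − 1)/18.5 = 300 K.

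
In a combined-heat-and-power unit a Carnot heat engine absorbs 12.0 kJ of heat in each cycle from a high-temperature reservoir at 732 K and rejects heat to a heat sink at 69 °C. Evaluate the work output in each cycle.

T_C = 69 °C → 69 + 273.15 = 342.15 K.
η_rev = 1 − T_C/T_H = 1 − 342.15/732.00 = 0.5326.
W = η·Q_H = 0.5326 × 12.0 = 6.39 kJ.

W ≈ 6.39 kJ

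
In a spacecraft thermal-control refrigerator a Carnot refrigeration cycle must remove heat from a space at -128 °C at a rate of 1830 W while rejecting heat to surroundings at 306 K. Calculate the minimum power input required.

T_C = -128 °C → -128 + 273.15 = 145.15 K.
The reversible coefficient of performance is COP_R = T_C/(T_H − T_C) = 145.15/160.85 = 0.9024.
W = Q_C/COP_R = 1830/0.9024 = 2030 W.

Ẇ_in ≈ 2030 W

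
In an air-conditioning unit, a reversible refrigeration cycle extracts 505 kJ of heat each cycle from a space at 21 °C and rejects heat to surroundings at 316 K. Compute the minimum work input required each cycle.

W_in ≈ 37.5 kJ

T_C = 21 °C → 21 + 273.15 = 294.15 K.
The reversible coefficient of performance is COP_R = T_C/(T_H − T_C) = 294.15/21.85 = 13.4622.
W = Q_C/COP_R = 505/13.4622 = 37.5 kJ.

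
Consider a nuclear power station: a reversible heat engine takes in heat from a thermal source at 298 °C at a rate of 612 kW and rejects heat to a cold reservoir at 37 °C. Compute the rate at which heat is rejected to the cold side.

Q̇_C ≈ 332.3 kW

T_H = 298 °C → 298 + 273.15 = 571.15 K.
T_C = 37 °C → 37 + 273.15 = 310.15 K.
Carnot efficiency: η = 1 − T_C/T_H = 1 − 310.15/571.15 = 0.4570.
For a reversible cycle Q_C/Q_H = T_C/T_H, so Q_C = 612 × 310.15/571.15 = 332.3 kW.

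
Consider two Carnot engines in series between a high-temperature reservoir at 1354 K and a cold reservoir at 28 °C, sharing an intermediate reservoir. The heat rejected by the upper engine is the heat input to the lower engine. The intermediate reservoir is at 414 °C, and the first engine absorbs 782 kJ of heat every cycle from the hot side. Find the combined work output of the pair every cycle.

W_total ≈ 608.1 kJ

T_C = 28 °C → 28 + 273.15 = 301.15 K.
Two reversible stages in series are equivalent to a single Carnot engine between T_H and T_C, so η_total = 1 − T_C/T_H = 1 − 301.15/1354.00 = 0.7776.
W_total = η_total · Q_H = 0.7776 × 782 = 608.1 kJ.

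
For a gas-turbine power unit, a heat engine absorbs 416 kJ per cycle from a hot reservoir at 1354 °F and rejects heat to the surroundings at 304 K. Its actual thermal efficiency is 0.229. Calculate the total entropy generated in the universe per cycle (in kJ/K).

ΔS_univ ≈ 0.642 kJ/K

T_H = 1354 °F → (1354 − 32) × 5/9 = 734.44 °C = 1007.59 K.
W = η·Q_H = 0.229 × 416 = 95.26 kJ, so Q_C = Q_H − W = 320.7 kJ.
The hot reservoir loses entropy Q_H/T_H = 416/1007.59 = 0.4129 kJ/K; the cold reservoir gains Q_C/T_C = 320.7/304.00 = 1.055 kJ/K.
ΔS_univ = −Q_H/T_H + Q_C/T_C = 0.642 kJ/K (> 0, since η = 0.229 < η_Carnot = 0.698).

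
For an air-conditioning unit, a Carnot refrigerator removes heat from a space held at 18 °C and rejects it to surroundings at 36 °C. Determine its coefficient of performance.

COP_R ≈ 16.2

T_H = 36 °C → 36 + 273.15 = 309.15 K.
T_C = 18 °C → 18 + 273.15 = 291.15 K.
Carnot COP: COP_R = T_C/(T_H − T_C) = 291.15/(309.15 − 291.15) = 16.2.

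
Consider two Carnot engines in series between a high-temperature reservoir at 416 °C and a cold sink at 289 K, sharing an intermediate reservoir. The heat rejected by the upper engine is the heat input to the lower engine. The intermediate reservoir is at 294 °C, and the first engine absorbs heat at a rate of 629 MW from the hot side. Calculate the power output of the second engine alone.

T_H = 416 °C → 416 + 273.15 = 689.15 K.
T_m = 294 °C → 294 + 273.15 = 567.15 K.
Heat entering the second stage: Q_m = Q_H·(T_m/T_H) = 629 × 567.15/689.15 = 517.6 MW.
Second-stage efficiency η₂ = 1 − T_C/T_m = 1 − 289.00/567.15 = 0.4904, so W₂ = η₂·Q_m = 253.9 MW.

Ẇ₂ ≈ 253.9 MW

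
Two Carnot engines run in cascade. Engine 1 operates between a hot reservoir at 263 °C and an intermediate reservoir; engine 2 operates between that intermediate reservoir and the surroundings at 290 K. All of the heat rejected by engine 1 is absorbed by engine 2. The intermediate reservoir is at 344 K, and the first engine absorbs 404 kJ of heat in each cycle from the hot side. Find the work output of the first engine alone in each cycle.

T_H = 263 °C → 263 + 273.15 = 536.15 K.
First-stage efficiency η₁ = 1 − T_m/T_H = 1 − 344.00/536.15 = 0.3584.
W₁ = η₁·Q_H = 0.3584 × 404 = 144.8 kJ.

W₁ ≈ 144.8 kJ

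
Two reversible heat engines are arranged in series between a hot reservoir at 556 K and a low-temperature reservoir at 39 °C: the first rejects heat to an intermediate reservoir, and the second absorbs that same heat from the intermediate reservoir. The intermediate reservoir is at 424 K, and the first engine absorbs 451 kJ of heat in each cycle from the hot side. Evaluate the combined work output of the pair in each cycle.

T_C = 39 °C → 39 + 273.15 = 312.15 K.
Two reversible stages in series are equivalent to a single Carnot engine between T_H and T_C, so η_total = 1 − T_C/T_H = 1 − 312.15/556.00 = 0.4386.
W_total = η_total · Q_H = 0.4386 × 451 = 198 kJ.

W_total ≈ 198 kJ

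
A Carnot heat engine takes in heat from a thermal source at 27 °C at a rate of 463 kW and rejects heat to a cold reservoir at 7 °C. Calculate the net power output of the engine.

T_H = 27 °C → 27 + 273.15 = 300.15 K.
T_C = 7 °C → 7 + 273.15 = 280.15 K.
Since the cycle is reversible, η = 1 − T_C/T_H = 1 − 280.15/300.15 = 0.0666.
W = η·Q_H = 0.0666 × 463 = 30.9 kW.

Ẇ ≈ 30.9 kW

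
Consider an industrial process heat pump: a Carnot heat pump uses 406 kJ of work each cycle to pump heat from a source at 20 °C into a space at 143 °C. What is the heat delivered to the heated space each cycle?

Q_H ≈ 1374 kJ

T_H = 143 °C → 143 + 273.15 = 416.15 K.
T_C = 20 °C → 20 + 273.15 = 293.15 K.
COP_HP = T_H/(T_H − T_C) = 416.15/123.00 = 3.3833.
Q_H = COP_HP · W = 3.3833 × 406 = 1374 kJ.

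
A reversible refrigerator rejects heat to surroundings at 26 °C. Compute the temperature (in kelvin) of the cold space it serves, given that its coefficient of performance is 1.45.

T_H = 26 °C → 26 + 273.15 = 299.15 K.
COP_R = T_C/(T_H − T_C) ⇒ T_C = T_H·COP_R/(1 + COP_R) = 299.15 × 1.45/(1 + 1.45) = 177 K.

T_C ≈ 177 K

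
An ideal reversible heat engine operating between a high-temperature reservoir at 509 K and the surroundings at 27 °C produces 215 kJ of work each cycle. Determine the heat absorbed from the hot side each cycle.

T_C = 27 °C → 27 + 273.15 = 300.15 K.
For a reversible engine, η = 1 − T_C/T_H = 1 − 300.15/509.00 = 0.4103.
Q_H = W/η = 215/0.4103 = 524 kJ.

Q_H ≈ 524 kJ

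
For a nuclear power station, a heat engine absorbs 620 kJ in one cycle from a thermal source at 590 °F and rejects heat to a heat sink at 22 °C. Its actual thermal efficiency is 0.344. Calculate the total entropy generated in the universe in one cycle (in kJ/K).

ΔS_univ ≈ 0.3148 kJ/K

T_H = 590 °F → (590 − 32) × 5/9 = 310.00 °C = 583.15 K.
T_C = 22 °C → 22 + 273.15 = 295.15 K.
W = η·Q_H = 0.344 × 620 = 213.3 kJ, so Q_C = Q_H − W = 406.7 kJ.
Reservoir entropy changes: ΔS_H = −Q_H/T_H = −620/583.15 = -1.063 kJ/K and ΔS_C = +Q_C/T_C = 406.7/295.15 = 1.378 kJ/K.
ΔS_univ = −Q_H/T_H + Q_C/T_C = 0.3148 kJ/K (> 0, since η = 0.344 < η_Carnot = 0.494).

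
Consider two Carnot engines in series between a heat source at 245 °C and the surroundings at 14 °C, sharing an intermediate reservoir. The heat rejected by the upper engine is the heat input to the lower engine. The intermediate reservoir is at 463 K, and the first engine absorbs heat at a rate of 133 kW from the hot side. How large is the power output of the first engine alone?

Ẇ₁ ≈ 14.2 kW

T_H = 245 °C → 245 + 273.15 = 518.15 K.
T_C = 14 °C → 14 + 273.15 = 287.15 K.
First-stage efficiency η₁ = 1 − T_m/T_H = 1 − 463.00/518.15 = 0.1064.
W₁ = η₁·Q_H = 0.1064 × 133 = 14.2 kW.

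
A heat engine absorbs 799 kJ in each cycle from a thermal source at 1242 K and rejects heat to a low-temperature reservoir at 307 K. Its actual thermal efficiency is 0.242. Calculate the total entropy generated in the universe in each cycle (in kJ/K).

W = η·Q_H = 0.242 × 799 = 193.4 kJ, so Q_C = Q_H − W = 605.6 kJ.
Reservoir entropy changes: ΔS_H = −Q_H/T_H = −799/1242.00 = -0.6433 kJ/K and ΔS_C = +Q_C/T_C = 605.6/307.00 = 1.973 kJ/K.
ΔS_univ = −Q_H/T_H + Q_C/T_C = 1.33 kJ/K (> 0, since η = 0.242 < η_Carnot = 0.753).

ΔS_univ ≈ 1.33 kJ/K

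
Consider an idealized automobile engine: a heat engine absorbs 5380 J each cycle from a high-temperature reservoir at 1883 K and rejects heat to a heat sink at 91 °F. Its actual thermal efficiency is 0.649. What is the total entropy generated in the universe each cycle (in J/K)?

ΔS_univ ≈ 3.315 J/K

T_C = 91 °F → (91 − 32) × 5/9 = 32.78 °C = 305.93 K.
W = η·Q_H = 0.649 × 5380 = 3492 J, so Q_C = Q_H − W = 1888 J.
Entropy balance on the reservoirs: −Q_H/T_H = -2.857 J/K, +Q_C/T_C = 6.173 J/K.
ΔS_univ = −Q_H/T_H + Q_C/T_C = 3.315 J/K (> 0, since η = 0.649 < η_Carnot = 0.838).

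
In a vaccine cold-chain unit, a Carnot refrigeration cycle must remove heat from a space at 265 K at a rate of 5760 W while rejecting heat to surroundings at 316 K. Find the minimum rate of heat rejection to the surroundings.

For a reversible cycle Q_H/Q_C = T_H/T_C, so Q_H = Q_C·T_H/T_C = 5760 × 316.00/265.00 = 6870 W.

Q̇_H ≈ 6870 W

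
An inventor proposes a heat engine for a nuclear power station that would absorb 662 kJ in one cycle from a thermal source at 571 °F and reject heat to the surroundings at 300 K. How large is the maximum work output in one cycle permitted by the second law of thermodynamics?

W_max ≈ 315 kJ

T_H = 571 °F → (571 − 32) × 5/9 = 299.44 °C = 572.59 K.
No engine can exceed the Carnot limit: η_max = 1 − T_C/T_H = 1 − 300.00/572.59 = 0.4761.
W_max = η_max · Q_H = 0.4761 × 662 = 315 kJ.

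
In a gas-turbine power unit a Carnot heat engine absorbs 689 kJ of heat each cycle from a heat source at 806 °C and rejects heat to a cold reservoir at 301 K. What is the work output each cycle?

T_H = 806 °C → 806 + 273.15 = 1079.15 K.
For a reversible engine, η = 1 − T_C/T_H = 1 − 301.00/1079.15 = 0.7211.
W = η·Q_H = 0.7211 × 689 = 496.8 kJ.

W ≈ 496.8 kJ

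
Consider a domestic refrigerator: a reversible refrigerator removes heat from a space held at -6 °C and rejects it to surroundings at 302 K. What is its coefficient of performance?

COP_R ≈ 7.67

T_C = -6 °C → -6 + 273.15 = 267.15 K.
For a reversible refrigerator, COP_R = T_C/(T_H − T_C) = 267.15/(302.00 − 267.15) = 7.67.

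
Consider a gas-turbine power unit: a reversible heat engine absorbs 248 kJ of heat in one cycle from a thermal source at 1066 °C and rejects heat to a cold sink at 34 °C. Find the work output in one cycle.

T_H = 1066 °C → 1066 + 273.15 = 1339.15 K.
T_C = 34 °C → 34 + 273.15 = 307.15 K.
Since the cycle is reversible, η = 1 − T_C/T_H = 1 − 307.15/1339.15 = 0.7706.
W = η·Q_H = 0.7706 × 248 = 191 kJ.

W ≈ 191 kJ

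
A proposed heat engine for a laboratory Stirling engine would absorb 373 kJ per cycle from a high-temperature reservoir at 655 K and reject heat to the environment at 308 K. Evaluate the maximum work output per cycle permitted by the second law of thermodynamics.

By the Carnot theorem, η_max = 1 − T_C/T_H = 1 − 308.00/655.00 = 0.5298.
W_max = η_max · Q_H = 0.5298 × 373 = 198 kJ.

W_max ≈ 198 kJ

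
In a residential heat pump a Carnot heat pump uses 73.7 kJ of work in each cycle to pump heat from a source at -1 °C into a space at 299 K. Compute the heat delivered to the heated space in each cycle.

Q_H ≈ 821 kJ

T_C = -1 °C → -1 + 273.15 = 272.15 K.
COP_HP = T_H/(T_H − T_C) = 299.00/26.85 = 11.1359.
Q_H = COP_HP · W = 11.1359 × 73.7 = 821 kJ.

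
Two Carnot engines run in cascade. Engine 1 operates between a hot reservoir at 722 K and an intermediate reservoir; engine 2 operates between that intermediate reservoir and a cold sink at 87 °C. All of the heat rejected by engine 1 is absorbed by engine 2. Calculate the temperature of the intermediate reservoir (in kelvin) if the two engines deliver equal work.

T_C = 87 °C → 87 + 273.15 = 360.15 K.
For reversible stages Q_m = Q_H·(T_m/T_H). Setting W₁ = Q_H(1 − T_m/T_H) equal to W₂ = Q_m(1 − T_C/T_m) = Q_H·(T_m − T_C)/T_H gives T_H − T_m = T_m − T_C, so T_m = (T_H + T_C)/2 = (722.00 + 360.15)/2 = 541 K.

T_m ≈ 541 K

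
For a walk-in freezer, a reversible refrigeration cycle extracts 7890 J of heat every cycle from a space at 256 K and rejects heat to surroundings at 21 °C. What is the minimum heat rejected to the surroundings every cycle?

T_H = 21 °C → 21 + 273.15 = 294.15 K.
For a reversible cycle Q_H/Q_C = T_H/T_C, so Q_H = Q_C·T_H/T_C = 7890 × 294.15/256.00 = 9070 J.

Q_H ≈ 9070 J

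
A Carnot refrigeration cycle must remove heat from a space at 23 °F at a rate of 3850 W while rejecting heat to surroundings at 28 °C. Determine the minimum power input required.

T_H = 28 °C → 28 + 273.15 = 301.15 K.
T_C = 23 °F → (23 − 32) × 5/9 = -5.00 °C = 268.15 K.
Carnot COP: COP_R = T_C/(T_H − T_C) = 268.15/33.00 = 8.1258.
W = Q_C/COP_R = 3850/8.1258 = 474 W.

Ẇ_in ≈ 474 W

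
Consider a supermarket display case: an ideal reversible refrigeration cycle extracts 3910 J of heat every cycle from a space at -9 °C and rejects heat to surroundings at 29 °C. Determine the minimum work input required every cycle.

T_H = 29 °C → 29 + 273.15 = 302.15 K.
T_C = -9 °C → -9 + 273.15 = 264.15 K.
Carnot COP: COP_R = T_C/(T_H − T_C) = 264.15/38.00 = 6.9513.
W = Q_C/COP_R = 3910/6.9513 = 562 J.

W_in ≈ 562 J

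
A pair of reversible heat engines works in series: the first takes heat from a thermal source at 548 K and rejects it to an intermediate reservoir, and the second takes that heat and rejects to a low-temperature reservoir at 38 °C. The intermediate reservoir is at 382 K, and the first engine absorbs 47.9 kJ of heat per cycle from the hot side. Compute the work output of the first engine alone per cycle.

T_C = 38 °C → 38 + 273.15 = 311.15 K.
First-stage efficiency η₁ = 1 − T_m/T_H = 1 − 382.00/548.00 = 0.3029.
W₁ = η₁·Q_H = 0.3029 × 47.9 = 14.51 kJ.

W₁ ≈ 14.51 kJ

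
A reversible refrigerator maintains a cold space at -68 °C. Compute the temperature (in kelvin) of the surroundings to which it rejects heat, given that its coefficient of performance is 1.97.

T_C = -68 °C → -68 + 273.15 = 205.15 K.
COP_R = T_C/(T_H − T_C) ⇒ T_H = T_C·(1 + 1/COP_R) = 205.15 × (1 + 1/1.97) = 309 K.

T_H ≈ 309 K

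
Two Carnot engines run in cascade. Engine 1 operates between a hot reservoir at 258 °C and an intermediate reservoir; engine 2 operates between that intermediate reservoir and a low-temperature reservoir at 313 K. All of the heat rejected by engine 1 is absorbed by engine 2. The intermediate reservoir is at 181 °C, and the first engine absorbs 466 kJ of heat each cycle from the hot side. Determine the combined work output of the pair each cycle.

T_H = 258 °C → 258 + 273.15 = 531.15 K.
Two reversible stages in series are equivalent to a single Carnot engine between T_H and T_C, so η_total = 1 − T_C/T_H = 1 − 313.00/531.15 = 0.4107.
W_total = η_total · Q_H = 0.4107 × 466 = 191 kJ.

W_total ≈ 191 kJ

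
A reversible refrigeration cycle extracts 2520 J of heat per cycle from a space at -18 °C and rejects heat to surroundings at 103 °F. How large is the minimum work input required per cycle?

T_H = 103 °F → (103 − 32) × 5/9 = 39.44 °C = 312.59 K.
T_C = -18 °C → -18 + 273.15 = 255.15 K.
COP_R = T_C/(T_H − T_C) = 255.15/57.44 = 4.4417.
W = Q_C/COP_R = 2520/4.4417 = 567.4 J.

W_in ≈ 567.4 J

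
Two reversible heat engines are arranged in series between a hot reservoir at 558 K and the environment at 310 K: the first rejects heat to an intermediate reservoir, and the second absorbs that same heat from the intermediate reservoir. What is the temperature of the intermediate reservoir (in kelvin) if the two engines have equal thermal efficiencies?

Equal efficiencies require 1 − T_m/T_H = 1 − T_C/T_m, i.e. T_m/T_H = T_C/T_m, so T_m = √(T_H·T_C) = √(558.00 × 310.00) = 416 K.

T_m ≈ 416 K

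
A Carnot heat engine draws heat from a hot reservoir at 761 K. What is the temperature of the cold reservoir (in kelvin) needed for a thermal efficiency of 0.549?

From η = 1 − T_C/T_H, T_C = T_H·(1 − η) = 761.00 × (1 − 0.549) = 343.2 K.

T_C ≈ 343.2 K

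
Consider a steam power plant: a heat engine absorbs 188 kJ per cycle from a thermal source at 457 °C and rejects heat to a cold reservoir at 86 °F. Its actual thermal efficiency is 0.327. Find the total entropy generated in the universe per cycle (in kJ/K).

ΔS_univ ≈ 0.160 kJ/K

T_H = 457 °C → 457 + 273.15 = 730.15 K.
T_C = 86 °F → (86 − 32) × 5/9 = 30.00 °C = 303.15 K.
W = η·Q_H = 0.327 × 188 = 61.48 kJ, so Q_C = Q_H − W = 126.5 kJ.
Entropy balance on the reservoirs: −Q_H/T_H = -0.2575 kJ/K, +Q_C/T_C = 0.4174 kJ/K.
ΔS_univ = −Q_H/T_H + Q_C/T_C = 0.160 kJ/K (> 0, since η = 0.327 < η_Carnot = 0.585).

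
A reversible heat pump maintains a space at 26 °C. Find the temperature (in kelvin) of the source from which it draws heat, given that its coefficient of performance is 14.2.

T_H = 26 °C → 26 + 273.15 = 299.15 K.
COP_HP = T_H/(T_H − T_C) ⇒ T_C = T_H·(COP_HP − 1)/COP_HP = 299.15 × (14.2 − 1)/14.2 = 278 K.

T_C ≈ 278 K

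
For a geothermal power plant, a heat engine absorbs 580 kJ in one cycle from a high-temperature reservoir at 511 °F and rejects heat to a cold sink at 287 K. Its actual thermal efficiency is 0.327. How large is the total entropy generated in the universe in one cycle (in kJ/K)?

T_H = 511 °F → (511 − 32) × 5/9 = 266.11 °C = 539.26 K.
W = η·Q_H = 0.327 × 580 = 189.7 kJ, so Q_C = Q_H − W = 390.3 kJ.
Entropy balance on the reservoirs: −Q_H/T_H = -1.076 kJ/K, +Q_C/T_C = 1.360 kJ/K.
ΔS_univ = −Q_H/T_H + Q_C/T_C = 0.285 kJ/K (> 0, since η = 0.327 < η_Carnot = 0.468).

ΔS_univ ≈ 0.285 kJ/K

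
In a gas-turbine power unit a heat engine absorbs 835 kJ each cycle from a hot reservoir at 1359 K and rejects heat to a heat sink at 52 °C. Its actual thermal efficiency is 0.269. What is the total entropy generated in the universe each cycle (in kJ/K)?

T_C = 52 °C → 52 + 273.15 = 325.15 K.
W = η·Q_H = 0.269 × 835 = 224.6 kJ, so Q_C = Q_H − W = 610.4 kJ.
Entropy balance on the reservoirs: −Q_H/T_H = -0.6144 kJ/K, +Q_C/T_C = 1.877 kJ/K.
ΔS_univ = −Q_H/T_H + Q_C/T_C = 1.26 kJ/K (> 0, since η = 0.269 < η_Carnot = 0.761).

ΔS_univ ≈ 1.26 kJ/K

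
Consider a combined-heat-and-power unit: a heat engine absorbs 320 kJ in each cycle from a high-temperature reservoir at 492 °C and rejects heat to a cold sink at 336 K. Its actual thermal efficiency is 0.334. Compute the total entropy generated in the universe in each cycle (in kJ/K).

ΔS_univ ≈ 0.216 kJ/K

T_H = 492 °C → 492 + 273.15 = 765.15 K.
W = η·Q_H = 0.334 × 320 = 106.9 kJ, so Q_C = Q_H − W = 213.1 kJ.
The hot reservoir loses entropy Q_H/T_H = 320/765.15 = 0.4182 kJ/K; the cold reservoir gains Q_C/T_C = 213.1/336.00 = 0.6343 kJ/K.
ΔS_univ = −Q_H/T_H + Q_C/T_C = 0.216 kJ/K (> 0, since η = 0.334 < η_Carnot = 0.561).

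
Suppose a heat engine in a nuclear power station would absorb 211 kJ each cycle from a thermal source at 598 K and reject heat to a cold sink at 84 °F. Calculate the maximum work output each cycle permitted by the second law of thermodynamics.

T_C = 84 °F → (84 − 32) × 5/9 = 28.89 °C = 302.04 K.
By the Carnot theorem, η_max = 1 − T_C/T_H = 1 − 302.04/598.00 = 0.4949.
W_max = η_max · Q_H = 0.4949 × 211 = 104 kJ.

W_max ≈ 104 kJ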